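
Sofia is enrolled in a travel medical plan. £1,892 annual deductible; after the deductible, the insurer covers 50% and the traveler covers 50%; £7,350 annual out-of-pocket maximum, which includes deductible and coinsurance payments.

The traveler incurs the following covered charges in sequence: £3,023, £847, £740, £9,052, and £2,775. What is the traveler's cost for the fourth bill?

£4,099

Bill 1, £3,023: £1,892 to deductible, leaving £1,131; coinsurance £1,131 × 50% = £565.50. Traveler owes £2,457.50 (running OOP £2,457.50).
Bill 2, £847: deductible already satisfied, so traveler's share is 50% × £847 = £423.50. Cost to traveler: £423.50. OOP to date £2,881.
Bill 3, £740: deductible already satisfied, so traveler's share is 50% × £740 = £370. Cost to traveler: £370. OOP to date £3,251.
Bill 4, £9,052: deductible already satisfied, so traveler's share is 50% × £9,052 = £4,526. Adding that to £3,251 gives £7,777, past the £7,350 cap; traveler pays only £7,350 − £3,251 = £4,099.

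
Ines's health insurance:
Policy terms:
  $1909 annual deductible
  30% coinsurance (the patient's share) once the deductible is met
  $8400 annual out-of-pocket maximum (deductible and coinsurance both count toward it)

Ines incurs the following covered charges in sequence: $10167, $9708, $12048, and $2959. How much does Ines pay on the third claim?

$1101.20

Claim 1 — $10167: $1909 finishes the deductible; $8258 goes to coinsurance; patient's 30% is $2477.40. Cost to patient: $4386.40. OOP to date $4386.40.
Claim 2 — $9708: 30% coinsurance on $9708 = $2912.40. Cost to patient: $2912.40. OOP to date $7298.80.
Claim 3 — $12048: 30% coinsurance on $12048 = $3614.40. That would push OOP to $10913.20, over the $8400 cap, so patient pays $8400 − $7298.80 = $1101.20.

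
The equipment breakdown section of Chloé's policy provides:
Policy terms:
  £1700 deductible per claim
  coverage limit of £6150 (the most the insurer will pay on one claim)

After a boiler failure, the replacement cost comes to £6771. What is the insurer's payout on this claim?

£5071

After the deductible, £6771 − £1700 = £5071 remains.
£5071 ≤ £6150, so the limit doesn't bind; insurer pays £5071.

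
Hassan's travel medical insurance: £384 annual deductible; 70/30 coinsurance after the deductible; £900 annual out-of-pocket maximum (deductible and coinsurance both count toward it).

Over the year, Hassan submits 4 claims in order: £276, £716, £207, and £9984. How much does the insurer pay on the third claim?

Claim 1 (£276): entire amount goes to the deductible. Cost to traveler: £276. OOP to date £276. Insurer: £276 − £276 = £0.
Claim 2 (£716): £108 to deductible, leaving £608; traveler's 30% is £182.40. Traveler pays £290.40; OOP now £566.40. Plan pays £716 − £290.40 = £425.60.
Claim 3 (£207): 30% coinsurance on £207 = £62.10. Traveler pays £62.10; OOP now £628.50. Insurer: £207 − £62.10 = £144.90.

£144.90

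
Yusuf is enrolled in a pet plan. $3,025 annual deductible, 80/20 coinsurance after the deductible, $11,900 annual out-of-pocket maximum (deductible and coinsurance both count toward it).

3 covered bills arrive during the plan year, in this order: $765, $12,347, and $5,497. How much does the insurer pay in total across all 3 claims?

$12,467.20

Claim 1 — $765: entire amount goes to the deductible. Cost to owner: $765. OOP to date $765. Plan pays $765 − $765 = $0.
Claim 2 — $12,347: $2,260 to deductible, leaving $10,087; 20% of $10,087 = $2,017.40. Owner owes $4,277.40 (running OOP $5,042.40). Plan pays $12,347 − $4,277.40 = $8,069.60.
Claim 3 — $5,497: 20% coinsurance on $5,497 = $1,099.40. Cost to owner: $1,099.40. OOP to date $6,141.80. Plan pays $5,497 − $1,099.40 = $4,397.60.
Insurer total = bills − owner's total = $18,609 − $6,141.80 = $12,467.20.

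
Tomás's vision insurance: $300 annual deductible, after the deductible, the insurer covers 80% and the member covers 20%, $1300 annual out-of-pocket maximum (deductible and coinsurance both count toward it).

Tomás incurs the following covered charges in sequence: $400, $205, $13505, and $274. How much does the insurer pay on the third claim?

Bill 1, $400: deductible takes $300, $100 remains; member's 20% is $20. Member owes $320 (running OOP $320). Plan pays $400 − $320 = $80.
Bill 2, $205: deductible met; 20% of $205 = $41. Cost to member: $41. OOP to date $361. Insurer: $205 − $41 = $164.
Bill 3, $13505: deductible already satisfied, so member's share is 20% × $13505 = $2701. Adding that to $361 gives $3062, past the $1300 cap; member pays only $1300 − $361 = $939. Plan pays $13505 − $939 = $12566.

$12566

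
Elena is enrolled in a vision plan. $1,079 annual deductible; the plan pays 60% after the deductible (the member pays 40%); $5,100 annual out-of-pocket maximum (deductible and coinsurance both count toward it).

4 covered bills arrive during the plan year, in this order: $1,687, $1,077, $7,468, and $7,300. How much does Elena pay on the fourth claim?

Claim 1 — $1,687: $1,079 finishes the deductible; $608 goes to coinsurance; member's 40% is $243.20. Member pays $1,322.20; OOP now $1,322.20.
Claim 2 — $1,077: deductible met; 40% of $1,077 = $430.80. Member pays $430.80; OOP now $1,753.
Claim 3 — $7,468: deductible met; 40% of $7,468 = $2,987.20. Cost to member: $2,987.20. OOP to date $4,740.20.
Claim 4 — $7,300: deductible already satisfied, so member's share is 40% × $7,300 = $2,920. OOP would hit $7,660.20 > $5,100, so the cap limits the member to $5,100 − $4,740.20 = $359.80.

$359.80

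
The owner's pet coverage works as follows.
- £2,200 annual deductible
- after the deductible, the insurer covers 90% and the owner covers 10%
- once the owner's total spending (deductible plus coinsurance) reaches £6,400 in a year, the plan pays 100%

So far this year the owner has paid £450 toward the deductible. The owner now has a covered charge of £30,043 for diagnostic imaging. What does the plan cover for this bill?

£450 of the £2,200 deductible is already met, leaving £1,750.
That leaves £30,043 − £1,750 = £28,293 for coinsurance.
10% of £28,293 = £2,829.30 falls to the owner.
So the owner owes £1,750 + £2,829.30 = £4,579.30 before any cap.
Year-to-date out-of-pocket becomes £450 + £4,579.30 = £5,029.30, still under the £6,400 maximum, so no cap applies.
The insurer covers the remainder: £30,043 − £4,579.30 = £25,463.70.

£25,463.70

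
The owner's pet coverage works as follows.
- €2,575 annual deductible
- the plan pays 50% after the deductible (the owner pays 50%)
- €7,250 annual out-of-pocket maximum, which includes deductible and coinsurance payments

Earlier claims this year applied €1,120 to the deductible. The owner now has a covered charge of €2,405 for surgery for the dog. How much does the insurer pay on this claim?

Remaining deductible: €2,575 − €1,120 = €1,455.
That leaves €2,405 − €1,455 = €950 for coinsurance.
50% of €950 = €475 falls to the owner.
So the owner owes €1,455 + €475 = €1,930 before any cap.
Total out-of-pocket so far would be €1,120 + €1,930 = €3,050, below the €7,250 cap — no reduction.
The insurer covers the remainder: €2,405 − €1,930 = €475.

€475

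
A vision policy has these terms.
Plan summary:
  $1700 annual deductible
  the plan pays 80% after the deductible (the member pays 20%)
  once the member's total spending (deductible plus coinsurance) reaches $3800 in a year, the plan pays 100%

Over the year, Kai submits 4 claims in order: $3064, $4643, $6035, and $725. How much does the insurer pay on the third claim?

#1 ($3064): deductible takes $1700, $1364 remains; member's 20% is $272.80. Cost to member: $1972.80. OOP to date $1972.80. Plan pays $3064 − $1972.80 = $1091.20.
#2 ($4643): 20% coinsurance on $4643 = $928.60. Cost to member: $928.60. OOP to date $2901.40. Plan pays $4643 − $928.60 = $3714.40.
#3 ($6035): deductible already satisfied, so member's share is 20% × $6035 = $1207. OOP would hit $4108.40 > $3800, so the cap limits the member to $3800 − $2901.40 = $898.60. Plan pays $6035 − $898.60 = $5136.40.

$5136.40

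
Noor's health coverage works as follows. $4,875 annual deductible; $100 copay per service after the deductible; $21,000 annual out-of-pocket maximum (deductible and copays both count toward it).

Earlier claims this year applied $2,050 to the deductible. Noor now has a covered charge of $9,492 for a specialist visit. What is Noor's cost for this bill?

$2,925

$2,050 of the $4,875 deductible is already met, leaving $2,825.
After the $2,825 deductible portion, $9,492 − $2,825 = $6,667 is subject to the copay.
Copay on this service: $100.
So the patient owes $2,825 + $100 = $2,925 before any cap.
Cumulative spending $2,050 + $2,925 = $4,975 stays under the $21,000 maximum.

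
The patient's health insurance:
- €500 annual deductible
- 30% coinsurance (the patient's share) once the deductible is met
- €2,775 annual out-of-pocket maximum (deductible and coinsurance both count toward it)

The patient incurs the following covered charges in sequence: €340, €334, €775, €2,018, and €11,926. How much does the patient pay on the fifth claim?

€1,384.90

#1 (€340): all of it applies to the deductible. Patient owes €340 (running OOP €340).
#2 (€334): €160 finishes the deductible; €174 goes to coinsurance; coinsurance €174 × 30% = €52.20. Cost to patient: €212.20. OOP to date €552.20.
#3 (€775): deductible already satisfied, so patient's share is 30% × €775 = €232.50. Patient owes €232.50 (running OOP €784.70).
#4 (€2,018): deductible already satisfied, so patient's share is 30% × €2,018 = €605.40. Cost to patient: €605.40. OOP to date €1,390.10.
#5 (€11,926): deductible met; 30% of €11,926 = €3,577.80. Adding that to €1,390.10 gives €4,967.90, past the €2,775 cap; patient pays only €2,775 − €1,390.10 = €1,384.90.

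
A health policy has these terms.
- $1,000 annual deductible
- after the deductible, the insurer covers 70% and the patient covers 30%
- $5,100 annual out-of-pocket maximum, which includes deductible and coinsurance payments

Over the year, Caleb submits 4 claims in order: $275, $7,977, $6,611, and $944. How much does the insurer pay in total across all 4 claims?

$10,707

Bill 1, $275: entire amount goes to the deductible. Patient owes $275 (running OOP $275). Insurer: $275 − $275 = $0.
Bill 2, $7,977: $725 to deductible, leaving $7,252; 30% of $7,252 = $2,175.60. Patient pays $2,900.60; OOP now $3,175.60. Plan pays $7,977 − $2,900.60 = $5,076.40.
Bill 3, $6,611: deductible already satisfied, so patient's share is 30% × $6,611 = $1,983.30. That would push OOP to $5,158.90, over the $5,100 cap, so patient pays $5,100 − $3,175.60 = $1,924.40. Insurer: $6,611 − $1,924.40 = $4,686.60.
Bill 4, $944: deductible met; 30% of $944 = $283.20. Adding that to $5,100 gives $5,383.20, past the $5,100 cap; patient pays only $5,100 − $5,100 = $0. Insurer: $944 − $0 = $944.
Insurer total = bills − patient's total = $15,807 − $5,100 = $10,707.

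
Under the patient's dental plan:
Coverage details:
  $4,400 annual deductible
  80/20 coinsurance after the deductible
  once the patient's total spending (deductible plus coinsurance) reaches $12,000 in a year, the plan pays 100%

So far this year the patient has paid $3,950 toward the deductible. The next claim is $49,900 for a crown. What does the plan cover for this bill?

$41,850

$3,950 of the $4,400 deductible is already met, leaving $450.
After the $450 deductible portion, $49,900 − $450 = $49,450 is subject to coinsurance.
Coinsurance: $49,450 × 20% = $9,890.
That puts the patient's cost at $450 + $9,890 = $10,340 before any cap.
Year-to-date out-of-pocket would reach $3,950 + $10,340 = $14,290, above the $12,000 maximum, so the patient pays only $12,000 − $3,950 = $8,050.
The insurer covers the remainder: $49,900 − $8,050 = $41,850.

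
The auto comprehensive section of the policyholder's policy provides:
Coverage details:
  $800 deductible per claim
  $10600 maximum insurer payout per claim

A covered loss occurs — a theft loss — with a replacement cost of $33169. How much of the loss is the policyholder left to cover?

$22569

After the deductible, $33169 − $800 = $32369 remains.
Since $32369 > $10600, the payout is capped at $10600.
Policyholder's share is the uncovered remainder: $33169 − $10600 = $22569.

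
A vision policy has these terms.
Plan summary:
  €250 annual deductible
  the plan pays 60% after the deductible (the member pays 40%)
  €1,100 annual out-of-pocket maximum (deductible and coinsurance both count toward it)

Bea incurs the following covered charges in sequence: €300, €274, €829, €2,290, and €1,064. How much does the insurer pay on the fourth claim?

Bill 1, €300: €250 to deductible, leaving €50; 40% of €50 = €20. Cost to member: €270. OOP to date €270. Insurer: €300 − €270 = €30.
Bill 2, €274: 40% coinsurance on €274 = €109.60. Member owes €109.60 (running OOP €379.60). Plan pays €274 − €109.60 = €164.40.
Bill 3, €829: 40% coinsurance on €829 = €331.60. Member pays €331.60; OOP now €711.20. Plan pays €829 − €331.60 = €497.40.
Bill 4, €2,290: deductible already satisfied, so member's share is 40% × €2,290 = €916. That would push OOP to €1,627.20, over the €1,100 cap, so member pays €1,100 − €711.20 = €388.80. Insurer: €2,290 − €388.80 = €1,901.20.

€1,901.20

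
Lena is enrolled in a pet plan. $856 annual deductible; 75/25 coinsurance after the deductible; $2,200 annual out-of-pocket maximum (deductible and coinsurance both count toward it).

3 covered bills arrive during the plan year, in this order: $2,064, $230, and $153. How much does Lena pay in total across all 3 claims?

$1,253.75

Claim 1 — $2,064: $856 to deductible, leaving $1,208; owner's 25% is $302. Cost to owner: $1,158. OOP to date $1,158.
Claim 2 — $230: deductible already satisfied, so owner's share is 25% × $230 = $57.50. Owner owes $57.50 (running OOP $1,215.50).
Claim 3 — $153: deductible already satisfied, so owner's share is 25% × $153 = $38.25. Owner pays $38.25; OOP now $1,253.75.
Summing the owner's payments: $1,158 + $57.50 + $38.25 = $1,253.75.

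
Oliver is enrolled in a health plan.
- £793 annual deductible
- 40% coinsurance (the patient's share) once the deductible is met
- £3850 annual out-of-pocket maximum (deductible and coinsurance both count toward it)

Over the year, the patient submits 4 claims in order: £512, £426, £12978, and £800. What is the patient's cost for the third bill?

£2999

Claim 1 (£512): entire amount goes to the deductible. Patient owes £512 (running OOP £512).
Claim 2 (£426): deductible takes £281, £145 remains; coinsurance £145 × 40% = £58. Cost to patient: £339. OOP to date £851.
Claim 3 (£12978): 40% coinsurance on £12978 = £5191.20. Adding that to £851 gives £6042.20, past the £3850 cap; patient pays only £3850 − £851 = £2999.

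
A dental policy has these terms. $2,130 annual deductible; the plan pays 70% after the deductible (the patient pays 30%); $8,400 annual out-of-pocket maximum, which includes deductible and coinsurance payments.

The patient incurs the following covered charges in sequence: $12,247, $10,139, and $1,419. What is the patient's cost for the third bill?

$193.20

Claim 1 — $12,247: deductible takes $2,130, $10,117 remains; patient's 30% is $3,035.10. Cost to patient: $5,165.10. OOP to date $5,165.10.
Claim 2 — $10,139: deductible already satisfied, so patient's share is 30% × $10,139 = $3,041.70. Patient owes $3,041.70 (running OOP $8,206.80).
Claim 3 — $1,419: deductible met; 30% of $1,419 = $425.70. Adding that to $8,206.80 gives $8,632.50, past the $8,400 cap; patient pays only $8,400 − $8,206.80 = $193.20.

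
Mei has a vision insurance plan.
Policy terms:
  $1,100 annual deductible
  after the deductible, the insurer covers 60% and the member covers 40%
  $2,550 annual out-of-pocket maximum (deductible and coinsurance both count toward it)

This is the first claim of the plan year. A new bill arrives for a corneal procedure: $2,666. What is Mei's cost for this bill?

The full $1,100 deductible is still open; $1,100 of this bill applies to it.
That leaves $2,666 − $1,100 = $1,566 for coinsurance.
Coinsurance: $1,566 × 40% = $626.40.
So the member owes $1,100 + $626.40 = $1,726.40 before any cap.
Year-to-date out-of-pocket becomes $0 + $1,726.40 = $1,726.40, still under the $2,550 maximum, so no cap applies.

$1,726.40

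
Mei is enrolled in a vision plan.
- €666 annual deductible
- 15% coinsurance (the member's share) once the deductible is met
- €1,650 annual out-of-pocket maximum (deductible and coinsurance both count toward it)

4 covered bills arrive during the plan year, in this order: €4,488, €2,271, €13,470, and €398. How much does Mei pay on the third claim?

€70.05

Claim 1 (€4,488): €666 finishes the deductible; €3,822 goes to coinsurance; member's 15% is €573.30. Member owes €1,239.30 (running OOP €1,239.30).
Claim 2 (€2,271): 15% coinsurance on €2,271 = €340.65. Cost to member: €340.65. OOP to date €1,579.95.
Claim 3 (€13,470): 15% coinsurance on €13,470 = €2,020.50. That would push OOP to €3,600.45, over the €1,650 cap, so member pays €1,650 − €1,579.95 = €70.05.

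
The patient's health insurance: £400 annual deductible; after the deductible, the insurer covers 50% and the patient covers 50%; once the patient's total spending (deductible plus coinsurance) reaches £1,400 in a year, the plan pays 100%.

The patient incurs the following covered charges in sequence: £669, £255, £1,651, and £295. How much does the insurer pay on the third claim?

Claim 1 — £669: £400 to deductible, leaving £269; patient's 50% is £134.50. Patient pays £534.50; OOP now £534.50. Insurer: £669 − £534.50 = £134.50.
Claim 2 — £255: deductible already satisfied, so patient's share is 50% × £255 = £127.50. Cost to patient: £127.50. OOP to date £662. Insurer: £255 − £127.50 = £127.50.
Claim 3 — £1,651: deductible met; 50% of £1,651 = £825.50. Adding that to £662 gives £1,487.50, past the £1,400 cap; patient pays only £1,400 − £662 = £738. Insurer: £1,651 − £738 = £913.

£913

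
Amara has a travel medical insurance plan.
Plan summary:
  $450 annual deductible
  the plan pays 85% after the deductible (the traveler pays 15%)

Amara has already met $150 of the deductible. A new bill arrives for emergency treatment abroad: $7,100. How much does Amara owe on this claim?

$1,320

Deductible still to meet: $450 − $150 = $300.
The remaining $6,800 (= $7,100 − $300) moves to coinsurance.
15% of $6,800 = $1,020 falls to the traveler.
That puts the traveler's cost at $300 + $1,020 = $1,320.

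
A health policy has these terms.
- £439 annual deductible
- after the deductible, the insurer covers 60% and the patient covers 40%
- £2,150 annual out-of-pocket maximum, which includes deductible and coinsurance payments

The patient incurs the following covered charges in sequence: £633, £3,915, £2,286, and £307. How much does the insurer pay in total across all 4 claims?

£4,991

Bill 1, £633: £439 finishes the deductible; £194 goes to coinsurance; coinsurance £194 × 40% = £77.60. Patient pays £516.60; OOP now £516.60. Plan pays £633 − £516.60 = £116.40.
Bill 2, £3,915: deductible already satisfied, so patient's share is 40% × £3,915 = £1,566. Patient pays £1,566; OOP now £2,082.60. Insurer: £3,915 − £1,566 = £2,349.
Bill 3, £2,286: deductible met; 40% of £2,286 = £914.40. That would push OOP to £2,997, over the £2,150 cap, so patient pays £2,150 − £2,082.60 = £67.40. Plan pays £2,286 − £67.40 = £2,218.60.
Bill 4, £307: deductible met; 40% of £307 = £122.80. Adding that to £2,150 gives £2,272.80, past the £2,150 cap; patient pays only £2,150 − £2,150 = £0. Insurer: £307 − £0 = £307.
Insurer total = bills − patient's total = £7,141 − £2,150 = £4,991.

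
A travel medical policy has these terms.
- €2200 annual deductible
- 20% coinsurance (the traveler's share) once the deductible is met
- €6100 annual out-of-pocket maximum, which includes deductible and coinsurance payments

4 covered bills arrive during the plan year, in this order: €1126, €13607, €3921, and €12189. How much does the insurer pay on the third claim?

Claim 1 — €1126: fully absorbed by the deductible. Cost to traveler: €1126. OOP to date €1126. Plan pays €1126 − €1126 = €0.
Claim 2 — €13607: deductible takes €1074, €12533 remains; traveler's 20% is €2506.60. Cost to traveler: €3580.60. OOP to date €4706.60. Insurer: €13607 − €3580.60 = €10026.40.
Claim 3 — €3921: 20% coinsurance on €3921 = €784.20. Cost to traveler: €784.20. OOP to date €5490.80. Plan pays €3921 − €784.20 = €3136.80.

€3136.80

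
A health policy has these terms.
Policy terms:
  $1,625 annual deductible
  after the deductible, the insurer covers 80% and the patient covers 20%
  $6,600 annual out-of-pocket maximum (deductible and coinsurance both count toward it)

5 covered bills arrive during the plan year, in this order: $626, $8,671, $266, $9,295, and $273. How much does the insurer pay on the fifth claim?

$218.40

Bill 1, $626: fully absorbed by the deductible. Cost to patient: $626. OOP to date $626. Insurer: $626 − $626 = $0.
Bill 2, $8,671: $999 to deductible, leaving $7,672; patient's 20% is $1,534.40. Patient owes $2,533.40 (running OOP $3,159.40). Plan pays $8,671 − $2,533.40 = $6,137.60.
Bill 3, $266: deductible met; 20% of $266 = $53.20. Cost to patient: $53.20. OOP to date $3,212.60. Plan pays $266 − $53.20 = $212.80.
Bill 4, $9,295: deductible already satisfied, so patient's share is 20% × $9,295 = $1,859. Cost to patient: $1,859. OOP to date $5,071.60. Insurer: $9,295 − $1,859 = $7,436.
Bill 5, $273: deductible already satisfied, so patient's share is 20% × $273 = $54.60. Patient owes $54.60 (running OOP $5,126.20). Plan pays $273 − $54.60 = $218.40.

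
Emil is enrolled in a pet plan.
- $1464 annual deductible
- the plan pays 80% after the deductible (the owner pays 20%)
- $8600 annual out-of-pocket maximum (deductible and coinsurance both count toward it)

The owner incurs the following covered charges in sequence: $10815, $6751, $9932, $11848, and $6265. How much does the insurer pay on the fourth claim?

Claim 1 ($10815): $1464 finishes the deductible; $9351 goes to coinsurance; owner's 20% is $1870.20. Owner owes $3334.20 (running OOP $3334.20). Insurer: $10815 − $3334.20 = $7480.80.
Claim 2 ($6751): 20% coinsurance on $6751 = $1350.20. Owner pays $1350.20; OOP now $4684.40. Insurer: $6751 − $1350.20 = $5400.80.
Claim 3 ($9932): deductible met; 20% of $9932 = $1986.40. Owner pays $1986.40; OOP now $6670.80. Insurer: $9932 − $1986.40 = $7945.60.
Claim 4 ($11848): deductible met; 20% of $11848 = $2369.60. Adding that to $6670.80 gives $9040.40, past the $8600 cap; owner pays only $8600 − $6670.80 = $1929.20. Insurer: $11848 − $1929.20 = $9918.80.

$9918.80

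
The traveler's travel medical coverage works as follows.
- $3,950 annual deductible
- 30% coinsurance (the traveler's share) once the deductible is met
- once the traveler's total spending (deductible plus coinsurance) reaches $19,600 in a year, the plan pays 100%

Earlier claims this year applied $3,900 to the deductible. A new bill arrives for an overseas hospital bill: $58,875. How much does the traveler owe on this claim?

Remaining deductible: $3,950 − $3,900 = $50.
After the $50 deductible portion, $58,875 − $50 = $58,825 is subject to coinsurance.
Traveler's 30% share of $58,825 is $17,647.50.
So the traveler owes $50 + $17,647.50 = $17,697.50 before any cap.
Adding $17,697.50 to the $3,900 already spent would give $21,597.50, which exceeds the $19,600 cap; the traveler pays just $19,600 − $3,900 = $15,700.

$15,700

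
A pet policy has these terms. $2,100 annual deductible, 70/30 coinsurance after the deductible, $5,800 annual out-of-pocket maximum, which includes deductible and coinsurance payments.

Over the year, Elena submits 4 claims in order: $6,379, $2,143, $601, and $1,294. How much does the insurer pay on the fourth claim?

#1 ($6,379): $2,100 finishes the deductible; $4,279 goes to coinsurance; coinsurance $4,279 × 30% = $1,283.70. Owner owes $3,383.70 (running OOP $3,383.70). Insurer: $6,379 − $3,383.70 = $2,995.30.
#2 ($2,143): 30% coinsurance on $2,143 = $642.90. Owner owes $642.90 (running OOP $4,026.60). Plan pays $2,143 − $642.90 = $1,500.10.
#3 ($601): 30% coinsurance on $601 = $180.30. Cost to owner: $180.30. OOP to date $4,206.90. Insurer: $601 − $180.30 = $420.70.
#4 ($1,294): deductible met; 30% of $1,294 = $388.20. Cost to owner: $388.20. OOP to date $4,595.10. Plan pays $1,294 − $388.20 = $905.80.

$905.80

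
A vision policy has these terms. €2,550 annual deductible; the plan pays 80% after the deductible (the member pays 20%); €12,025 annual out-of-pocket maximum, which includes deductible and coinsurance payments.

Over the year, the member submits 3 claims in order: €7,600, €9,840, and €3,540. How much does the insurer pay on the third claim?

#1 (€7,600): deductible takes €2,550, €5,050 remains; coinsurance €5,050 × 20% = €1,010. Member pays €3,560; OOP now €3,560. Plan pays €7,600 − €3,560 = €4,040.
#2 (€9,840): 20% coinsurance on €9,840 = €1,968. Member pays €1,968; OOP now €5,528. Insurer: €9,840 − €1,968 = €7,872.
#3 (€3,540): 20% coinsurance on €3,540 = €708. Member owes €708 (running OOP €6,236). Insurer: €3,540 − €708 = €2,832.

€2,832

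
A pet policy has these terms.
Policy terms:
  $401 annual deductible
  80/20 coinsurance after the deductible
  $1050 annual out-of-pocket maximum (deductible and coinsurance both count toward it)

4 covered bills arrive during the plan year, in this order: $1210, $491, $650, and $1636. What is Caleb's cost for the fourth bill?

Bill 1, $1210: deductible takes $401, $809 remains; owner's 20% is $161.80. Owner pays $562.80; OOP now $562.80.
Bill 2, $491: deductible met; 20% of $491 = $98.20. Owner owes $98.20 (running OOP $661).
Bill 3, $650: 20% coinsurance on $650 = $130. Cost to owner: $130. OOP to date $791.
Bill 4, $1636: 20% coinsurance on $1636 = $327.20. Adding that to $791 gives $1118.20, past the $1050 cap; owner pays only $1050 − $791 = $259.

$259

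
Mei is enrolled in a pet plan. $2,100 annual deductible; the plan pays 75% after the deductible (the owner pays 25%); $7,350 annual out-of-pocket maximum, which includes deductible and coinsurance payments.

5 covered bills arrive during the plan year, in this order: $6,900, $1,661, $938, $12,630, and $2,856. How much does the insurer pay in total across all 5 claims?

$17,635

Claim 1 — $6,900: $2,100 to deductible, leaving $4,800; owner's 25% is $1,200. Cost to owner: $3,300. OOP to date $3,300. Plan pays $6,900 − $3,300 = $3,600.
Claim 2 — $1,661: deductible met; 25% of $1,661 = $415.25. Owner pays $415.25; OOP now $3,715.25. Plan pays $1,661 − $415.25 = $1,245.75.
Claim 3 — $938: deductible already satisfied, so owner's share is 25% × $938 = $234.50. Owner pays $234.50; OOP now $3,949.75. Insurer: $938 − $234.50 = $703.50.
Claim 4 — $12,630: 25% coinsurance on $12,630 = $3,157.50. Owner owes $3,157.50 (running OOP $7,107.25). Plan pays $12,630 − $3,157.50 = $9,472.50.
Claim 5 — $2,856: 25% coinsurance on $2,856 = $714. Adding that to $7,107.25 gives $7,821.25, past the $7,350 cap; owner pays only $7,350 − $7,107.25 = $242.75. Plan pays $2,856 − $242.75 = $2,613.25.
Insurer total = bills − owner's total = $24,985 − $7,350 = $17,635.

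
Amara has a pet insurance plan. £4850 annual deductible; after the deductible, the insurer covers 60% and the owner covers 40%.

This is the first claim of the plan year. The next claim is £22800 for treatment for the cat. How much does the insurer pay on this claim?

Deductible not yet touched, so the first £4850 of the bill goes to the deductible.
The remaining £17950 (= £22800 − £4850) moves to coinsurance.
Owner's 40% share of £17950 is £7180.
That puts the owner's cost at £4850 + £7180 = £12030.
The insurer covers the remainder: £22800 − £12030 = £10770.

£10770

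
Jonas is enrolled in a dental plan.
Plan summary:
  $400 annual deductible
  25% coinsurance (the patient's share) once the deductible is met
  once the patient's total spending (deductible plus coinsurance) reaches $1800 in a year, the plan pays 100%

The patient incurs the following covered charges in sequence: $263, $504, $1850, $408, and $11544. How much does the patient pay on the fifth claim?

#1 ($263): all of it applies to the deductible. Patient owes $263 (running OOP $263).
#2 ($504): deductible takes $137, $367 remains; 25% of $367 = $91.75. Patient pays $228.75; OOP now $491.75.
#3 ($1850): deductible already satisfied, so patient's share is 25% × $1850 = $462.50. Patient pays $462.50; OOP now $954.25.
#4 ($408): deductible already satisfied, so patient's share is 25% × $408 = $102. Cost to patient: $102. OOP to date $1056.25.
#5 ($11544): deductible already satisfied, so patient's share is 25% × $11544 = $2886. Adding that to $1056.25 gives $3942.25, past the $1800 cap; patient pays only $1800 − $1056.25 = $743.75.

$743.75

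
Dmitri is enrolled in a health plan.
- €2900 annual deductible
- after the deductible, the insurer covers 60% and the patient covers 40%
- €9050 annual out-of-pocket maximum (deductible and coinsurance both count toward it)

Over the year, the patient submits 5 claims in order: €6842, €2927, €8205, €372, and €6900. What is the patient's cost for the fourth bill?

Claim 1 (€6842): deductible takes €2900, €3942 remains; patient's 40% is €1576.80. Patient owes €4476.80 (running OOP €4476.80).
Claim 2 (€2927): deductible met; 40% of €2927 = €1170.80. Patient pays €1170.80; OOP now €5647.60.
Claim 3 (€8205): deductible met; 40% of €8205 = €3282. Cost to patient: €3282. OOP to date €8929.60.
Claim 4 (€372): 40% coinsurance on €372 = €148.80. Adding that to €8929.60 gives €9078.40, past the €9050 cap; patient pays only €9050 − €8929.60 = €120.40.

€120.40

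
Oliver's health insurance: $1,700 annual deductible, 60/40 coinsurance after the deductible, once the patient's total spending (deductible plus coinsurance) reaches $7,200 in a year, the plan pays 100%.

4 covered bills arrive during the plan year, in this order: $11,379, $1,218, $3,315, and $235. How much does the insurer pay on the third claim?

Bill 1, $11,379: deductible takes $1,700, $9,679 remains; coinsurance $9,679 × 40% = $3,871.60. Patient pays $5,571.60; OOP now $5,571.60. Plan pays $11,379 − $5,571.60 = $5,807.40.
Bill 2, $1,218: deductible met; 40% of $1,218 = $487.20. Cost to patient: $487.20. OOP to date $6,058.80. Insurer: $1,218 − $487.20 = $730.80.
Bill 3, $3,315: deductible already satisfied, so patient's share is 40% × $3,315 = $1,326. Adding that to $6,058.80 gives $7,384.80, past the $7,200 cap; patient pays only $7,200 − $6,058.80 = $1,141.20. Plan pays $3,315 − $1,141.20 = $2,173.80.

$2,173.80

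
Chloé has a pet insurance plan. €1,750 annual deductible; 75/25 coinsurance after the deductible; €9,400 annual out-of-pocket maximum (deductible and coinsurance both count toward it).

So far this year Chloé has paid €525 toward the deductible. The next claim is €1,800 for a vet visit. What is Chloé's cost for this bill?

€1,368.75

Remaining deductible: €1,750 − €525 = €1,225.
That leaves €1,800 − €1,225 = €575 for coinsurance.
Owner's 25% share of €575 is €143.75.
That puts the owner's cost at €1,225 + €143.75 = €1,368.75 before any cap.
Cumulative spending €525 + €1,368.75 = €1,893.75 stays under the €9,400 maximum.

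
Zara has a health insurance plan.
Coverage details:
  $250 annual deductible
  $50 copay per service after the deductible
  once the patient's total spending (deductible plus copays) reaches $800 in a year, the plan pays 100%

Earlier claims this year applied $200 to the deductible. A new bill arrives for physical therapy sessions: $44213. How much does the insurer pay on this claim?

$44113

Deductible still to meet: $250 − $200 = $50.
After the $50 deductible portion, $44213 − $50 = $44163 is subject to the copay.
Copay on this service: $50.
That puts the patient's cost at $50 + $50 = $100 before any cap.
Cumulative spending $200 + $100 = $300 stays under the $800 maximum.
The insurer covers the remainder: $44213 − $100 = $44113.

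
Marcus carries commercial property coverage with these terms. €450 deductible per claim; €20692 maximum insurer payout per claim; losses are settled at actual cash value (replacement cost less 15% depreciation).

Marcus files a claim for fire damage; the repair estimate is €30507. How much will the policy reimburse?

€20692

Depreciate 15%: the covered value is €30507 × 0.85 = €25930.95.
After the deductible, €25930.95 − €450 = €25480.95 remains.
€25480.95 exceeds the €20692 limit, so the insurer pays the limit: €20692.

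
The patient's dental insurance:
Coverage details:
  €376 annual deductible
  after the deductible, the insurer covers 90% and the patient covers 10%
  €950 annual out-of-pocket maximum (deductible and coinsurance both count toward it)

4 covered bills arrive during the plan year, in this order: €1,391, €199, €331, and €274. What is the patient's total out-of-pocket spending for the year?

#1 (€1,391): €376 finishes the deductible; €1,015 goes to coinsurance; patient's 10% is €101.50. Patient owes €477.50 (running OOP €477.50).
#2 (€199): 10% coinsurance on €199 = €19.90. Patient pays €19.90; OOP now €497.40.
#3 (€331): 10% coinsurance on €331 = €33.10. Patient pays €33.10; OOP now €530.50.
#4 (€274): deductible already satisfied, so patient's share is 10% × €274 = €27.40. Cost to patient: €27.40. OOP to date €557.90.
Summing the patient's payments: €477.50 + €19.90 + €33.10 + €27.40 = €557.90.

€557.90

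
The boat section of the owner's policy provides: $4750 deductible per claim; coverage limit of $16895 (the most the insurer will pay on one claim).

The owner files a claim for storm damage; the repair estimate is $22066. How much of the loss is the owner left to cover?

Less the $4750 deductible: $22066 − $4750 = $17316.
The $16895 per-incident cap binds; insurer pays $16895.
Out of pocket: $22066 − $16895 = $5171.

$5171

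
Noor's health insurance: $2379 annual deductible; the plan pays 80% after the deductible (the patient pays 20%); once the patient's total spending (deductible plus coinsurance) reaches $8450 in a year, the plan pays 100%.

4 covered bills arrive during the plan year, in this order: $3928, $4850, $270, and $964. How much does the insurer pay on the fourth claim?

$771.20

#1 ($3928): deductible takes $2379, $1549 remains; patient's 20% is $309.80. Patient owes $2688.80 (running OOP $2688.80). Plan pays $3928 − $2688.80 = $1239.20.
#2 ($4850): deductible already satisfied, so patient's share is 20% × $4850 = $970. Patient owes $970 (running OOP $3658.80). Insurer: $4850 − $970 = $3880.
#3 ($270): deductible met; 20% of $270 = $54. Patient owes $54 (running OOP $3712.80). Insurer: $270 − $54 = $216.
#4 ($964): deductible met; 20% of $964 = $192.80. Patient pays $192.80; OOP now $3905.60. Plan pays $964 − $192.80 = $771.20.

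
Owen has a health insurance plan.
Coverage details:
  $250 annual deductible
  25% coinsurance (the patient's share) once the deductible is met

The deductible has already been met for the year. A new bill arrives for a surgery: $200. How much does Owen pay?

$50

The deductible is already satisfied, so the full bill goes to coinsurance.
Patient's 25% share of $200 is $50.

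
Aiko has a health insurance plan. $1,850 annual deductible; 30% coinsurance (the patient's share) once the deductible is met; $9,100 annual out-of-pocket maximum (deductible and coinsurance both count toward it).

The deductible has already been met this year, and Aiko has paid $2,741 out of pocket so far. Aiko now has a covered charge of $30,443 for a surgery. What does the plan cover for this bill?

With the deductible met, the entire $30,443 is subject to coinsurance.
30% of $30,443 = $9,132.90 falls to the patient.
Adding $9,132.90 to the $2,741 already spent would give $11,873.90, which exceeds the $9,100 cap; the patient pays just $9,100 − $2,741 = $6,359.
The plan picks up $30,443 − $6,359 = $24,084.

$24,084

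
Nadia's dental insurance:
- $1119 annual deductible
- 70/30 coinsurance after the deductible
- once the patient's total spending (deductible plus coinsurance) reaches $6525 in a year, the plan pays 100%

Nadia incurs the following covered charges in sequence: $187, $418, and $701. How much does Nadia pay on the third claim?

$570.10

#1 ($187): fully absorbed by the deductible. Patient owes $187 (running OOP $187).
#2 ($418): entire amount goes to the deductible. Patient pays $418; OOP now $605.
#3 ($701): $514 finishes the deductible; $187 goes to coinsurance; patient's 30% is $56.10. Patient owes $570.10 (running OOP $1175.10).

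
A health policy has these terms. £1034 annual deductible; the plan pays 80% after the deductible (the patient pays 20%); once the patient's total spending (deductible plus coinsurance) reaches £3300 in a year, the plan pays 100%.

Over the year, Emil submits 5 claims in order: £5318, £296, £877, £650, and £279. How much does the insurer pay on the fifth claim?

Bill 1, £5318: deductible takes £1034, £4284 remains; patient's 20% is £856.80. Patient owes £1890.80 (running OOP £1890.80). Plan pays £5318 − £1890.80 = £3427.20.
Bill 2, £296: deductible already satisfied, so patient's share is 20% × £296 = £59.20. Patient owes £59.20 (running OOP £1950). Plan pays £296 − £59.20 = £236.80.
Bill 3, £877: deductible already satisfied, so patient's share is 20% × £877 = £175.40. Cost to patient: £175.40. OOP to date £2125.40. Insurer: £877 − £175.40 = £701.60.
Bill 4, £650: deductible met; 20% of £650 = £130. Cost to patient: £130. OOP to date £2255.40. Plan pays £650 − £130 = £520.
Bill 5, £279: 20% coinsurance on £279 = £55.80. Patient pays £55.80; OOP now £2311.20. Plan pays £279 − £55.80 = £223.20.

£223.20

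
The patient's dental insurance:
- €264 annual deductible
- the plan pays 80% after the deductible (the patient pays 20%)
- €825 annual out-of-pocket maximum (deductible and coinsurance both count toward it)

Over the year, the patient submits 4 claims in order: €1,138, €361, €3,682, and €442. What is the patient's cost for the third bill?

Claim 1 (€1,138): €264 to deductible, leaving €874; coinsurance €874 × 20% = €174.80. Patient owes €438.80 (running OOP €438.80).
Claim 2 (€361): 20% coinsurance on €361 = €72.20. Patient pays €72.20; OOP now €511.
Claim 3 (€3,682): deductible met; 20% of €3,682 = €736.40. That would push OOP to €1,247.40, over the €825 cap, so patient pays €825 − €511 = €314.

€314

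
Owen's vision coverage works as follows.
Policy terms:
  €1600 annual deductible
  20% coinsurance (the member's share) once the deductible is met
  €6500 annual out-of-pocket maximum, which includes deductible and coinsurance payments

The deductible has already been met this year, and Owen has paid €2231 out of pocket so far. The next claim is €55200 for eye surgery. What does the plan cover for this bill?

With the deductible met, the entire €55200 is subject to coinsurance.
Coinsurance: €55200 × 20% = €11040.
That would bring total out-of-pocket to €13271, past the €6500 cap. The member is capped at €6500 − €2231 = €4269 on this claim.
The plan picks up €55200 − €4269 = €50931.

€50931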